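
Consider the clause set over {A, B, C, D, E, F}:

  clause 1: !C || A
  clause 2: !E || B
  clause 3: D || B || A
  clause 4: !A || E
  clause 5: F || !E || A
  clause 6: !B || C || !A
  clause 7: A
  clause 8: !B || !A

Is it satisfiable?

The clause (A) is unit, so A = true.
The clause (E) is unit, so E = true.
The clause (B) is unit, so B = true.
That conflicts with the unit clause (!B).
No assignment satisfies every clause.

No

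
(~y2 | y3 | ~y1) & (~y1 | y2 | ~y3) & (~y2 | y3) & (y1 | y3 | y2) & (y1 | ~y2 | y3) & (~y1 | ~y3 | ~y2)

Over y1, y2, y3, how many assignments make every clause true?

3

There are 2^3 = 8 truth assignments over (y1, y2, y3).
Check each against the 6 clauses (columns in the order y1, y2, y3):
  F F F  ✗ fails (y1 | y3 | y2)
  F F T  ✓ satisfies all
  F T F  ✗ fails (~y2 | y3)
  F T T  ✓ satisfies all
  T F F  ✓ satisfies all
  T F T  ✗ fails (~y1 | y2 | ~y3)
  T T F  ✗ fails (~y2 | y3 | ~y1)
  T T T  ✗ fails (~y1 | ~y3 | ~y2)
3 of the 8 rows are models.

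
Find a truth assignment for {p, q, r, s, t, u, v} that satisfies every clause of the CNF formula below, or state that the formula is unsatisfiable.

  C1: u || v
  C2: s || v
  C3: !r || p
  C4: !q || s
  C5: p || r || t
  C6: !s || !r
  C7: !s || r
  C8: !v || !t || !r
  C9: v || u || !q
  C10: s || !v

UNSATISFIABLE

Suppose u = true.
Suppose s = true.
(!r) alone gives r = false.
Now (r) is unsatisfied and unit — conflict.
Backtrack on s: now try s = false.
(v) alone gives v = true.
Now (!v) is unsatisfied and unit — conflict.
Either choice for s ends in contradiction.
Backtrack on u: now try u = false.
(v) alone gives v = true.
(s) alone gives s = true.
(!r) alone gives r = false.
Now (r) is unsatisfied and unit — conflict.
Either choice for u ends in contradiction.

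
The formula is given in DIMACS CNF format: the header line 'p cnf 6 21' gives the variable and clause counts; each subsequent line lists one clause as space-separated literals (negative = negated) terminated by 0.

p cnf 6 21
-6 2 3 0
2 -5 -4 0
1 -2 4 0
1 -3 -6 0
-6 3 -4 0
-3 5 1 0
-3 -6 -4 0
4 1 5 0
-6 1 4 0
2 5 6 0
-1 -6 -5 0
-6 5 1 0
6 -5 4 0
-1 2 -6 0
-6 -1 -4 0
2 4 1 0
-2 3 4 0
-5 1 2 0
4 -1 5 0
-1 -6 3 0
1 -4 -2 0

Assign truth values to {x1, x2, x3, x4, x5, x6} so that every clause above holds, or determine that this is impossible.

Case x6 = False:
Case x2 = True:
Case x1 = True:
Case x5 = True:
From the singleton clause (x4), x4 = True.
No clause remains; x3 is free.

x1: True; x2: True; x3: True; x4: True; x5: True; x6: False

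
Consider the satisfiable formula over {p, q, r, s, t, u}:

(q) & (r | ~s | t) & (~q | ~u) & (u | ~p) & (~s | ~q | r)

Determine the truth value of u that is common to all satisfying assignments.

Suppose u = 1.
(q) alone gives q = 1.
Now (~q) is unsatisfied and unit — conflict.
So every satisfying assignment has u = False.

False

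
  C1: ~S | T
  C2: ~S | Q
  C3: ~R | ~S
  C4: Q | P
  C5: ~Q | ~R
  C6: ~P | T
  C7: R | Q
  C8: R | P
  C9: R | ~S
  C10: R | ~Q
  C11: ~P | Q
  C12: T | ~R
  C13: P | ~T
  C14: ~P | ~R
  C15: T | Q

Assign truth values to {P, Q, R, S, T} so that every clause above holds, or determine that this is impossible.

Try S = 0.
Try Q = 1.
The clause (~R) is unit, so R = 0.
But (R) is also a unit clause — contradiction.
That branch fails; take Q = 0 instead.
The clause (P) is unit, so P = 1.
But (~P) is also a unit clause — contradiction.
Both values of Q lead to a conflict.
That branch fails; take S = 1 instead.
The clause (T) is unit, so T = 1.
The clause (Q) is unit, so Q = 1.
The clause (~R) is unit, so R = 0.
But (R) is also a unit clause — contradiction.
Both values of S lead to a conflict.

UNSATISFIABLE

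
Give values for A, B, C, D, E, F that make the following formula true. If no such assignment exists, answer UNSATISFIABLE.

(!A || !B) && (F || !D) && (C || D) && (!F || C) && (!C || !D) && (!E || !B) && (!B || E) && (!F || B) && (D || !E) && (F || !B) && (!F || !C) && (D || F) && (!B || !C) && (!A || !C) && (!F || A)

UNSATISFIABLE

Branch on A: set A = false.
From the singleton clause (!F), F = false.
From the singleton clause (!D), D = false.
But (D) is also a unit clause — contradiction.
That branch fails; take A = true instead.
From the singleton clause (!B), B = false.
From the singleton clause (!F), F = false.
From the singleton clause (!D), D = false.
But (D) is also a unit clause — contradiction.
Both values of A lead to a conflict.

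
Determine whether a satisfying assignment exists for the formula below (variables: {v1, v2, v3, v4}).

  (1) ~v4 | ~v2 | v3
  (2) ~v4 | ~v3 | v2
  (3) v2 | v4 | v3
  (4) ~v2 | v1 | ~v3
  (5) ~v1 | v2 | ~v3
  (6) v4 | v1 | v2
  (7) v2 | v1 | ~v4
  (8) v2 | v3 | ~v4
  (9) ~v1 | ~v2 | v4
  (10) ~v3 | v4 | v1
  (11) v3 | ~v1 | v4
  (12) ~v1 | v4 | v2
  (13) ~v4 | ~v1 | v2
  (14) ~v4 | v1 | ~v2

Yes, satisfiable

Suppose v4 = 0.
Suppose v2 = 1.
Unit clause (~v1) forces v1 = 0.
Unit clause (~v3) forces v3 = 0.
All clauses are satisfied.
A satisfying assignment: v1: 0,  v2: 1,  v3: 0,  v4: 0.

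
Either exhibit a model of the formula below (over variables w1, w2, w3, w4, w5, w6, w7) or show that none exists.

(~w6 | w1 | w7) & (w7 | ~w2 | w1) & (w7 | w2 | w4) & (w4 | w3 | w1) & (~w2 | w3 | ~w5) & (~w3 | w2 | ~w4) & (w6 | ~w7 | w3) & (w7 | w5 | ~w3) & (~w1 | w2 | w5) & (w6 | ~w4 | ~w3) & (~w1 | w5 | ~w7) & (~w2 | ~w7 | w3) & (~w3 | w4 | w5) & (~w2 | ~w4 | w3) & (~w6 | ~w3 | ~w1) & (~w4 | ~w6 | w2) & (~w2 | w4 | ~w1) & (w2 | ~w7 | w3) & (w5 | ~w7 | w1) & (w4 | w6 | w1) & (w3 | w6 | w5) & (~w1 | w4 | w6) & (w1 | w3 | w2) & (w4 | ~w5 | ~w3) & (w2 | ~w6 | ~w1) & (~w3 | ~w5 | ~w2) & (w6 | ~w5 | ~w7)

w1 ↦ 1, w2 ↦ 0, w3 ↦ 0, w4 ↦ 1, w5 ↦ 1, w6 ↦ 0, w7 ↦ 0

Case w6 = 0:
Case w7 = 0:
Case w2 = 0:
From the singleton clause (w4), w4 = 1.
From the singleton clause (~w3), w3 = 0.
From the singleton clause (w5), w5 = 1.
From the singleton clause (w1), w1 = 1.
Every clause now holds.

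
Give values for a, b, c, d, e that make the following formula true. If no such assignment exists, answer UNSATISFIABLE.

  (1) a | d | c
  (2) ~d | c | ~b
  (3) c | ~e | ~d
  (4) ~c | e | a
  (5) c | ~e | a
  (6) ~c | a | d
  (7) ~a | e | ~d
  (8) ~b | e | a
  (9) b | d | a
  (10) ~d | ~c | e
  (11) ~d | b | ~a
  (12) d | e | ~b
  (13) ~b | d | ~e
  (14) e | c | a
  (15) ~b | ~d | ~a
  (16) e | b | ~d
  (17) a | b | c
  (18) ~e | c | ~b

Suppose a = 0.
Suppose d = 1.
Suppose c = 1.
The clause (e) is unit, so e = 1.
All clauses hold; b can take either value.

a: 0, b: 0, c: 1, d: 1, e: 1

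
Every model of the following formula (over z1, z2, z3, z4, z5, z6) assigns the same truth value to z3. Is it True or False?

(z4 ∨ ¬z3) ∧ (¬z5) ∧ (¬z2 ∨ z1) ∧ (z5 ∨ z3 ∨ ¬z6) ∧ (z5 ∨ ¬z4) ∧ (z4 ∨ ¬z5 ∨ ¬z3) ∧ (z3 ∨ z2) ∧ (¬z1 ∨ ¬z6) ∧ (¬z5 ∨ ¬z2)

False

Suppose z3 = True.
Unit clause (z4) forces z4 = True.
Unit clause (¬z5) forces z5 = False.
But (z5) is also a unit clause — contradiction.
So every satisfying assignment has z3 = False.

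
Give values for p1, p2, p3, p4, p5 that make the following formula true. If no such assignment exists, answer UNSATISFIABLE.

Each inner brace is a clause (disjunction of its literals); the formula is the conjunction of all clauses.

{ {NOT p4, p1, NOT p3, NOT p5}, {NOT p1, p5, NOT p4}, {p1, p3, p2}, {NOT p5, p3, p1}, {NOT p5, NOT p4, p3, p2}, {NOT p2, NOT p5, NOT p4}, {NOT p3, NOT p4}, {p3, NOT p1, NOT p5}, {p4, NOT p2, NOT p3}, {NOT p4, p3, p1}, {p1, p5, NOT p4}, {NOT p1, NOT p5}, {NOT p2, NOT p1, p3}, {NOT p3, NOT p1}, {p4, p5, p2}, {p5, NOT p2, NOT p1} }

p1 ↦ false, p2 ↦ true, p3 ↦ false, p4 ↦ false, p5 ↦ false

Try p3 = false.
Try p1 = false.
Unit clause (p2) forces p2 = true.
Unit clause (NOT p5) forces p5 = false.
Unit clause (NOT p4) forces p4 = false.
Every clause now holds.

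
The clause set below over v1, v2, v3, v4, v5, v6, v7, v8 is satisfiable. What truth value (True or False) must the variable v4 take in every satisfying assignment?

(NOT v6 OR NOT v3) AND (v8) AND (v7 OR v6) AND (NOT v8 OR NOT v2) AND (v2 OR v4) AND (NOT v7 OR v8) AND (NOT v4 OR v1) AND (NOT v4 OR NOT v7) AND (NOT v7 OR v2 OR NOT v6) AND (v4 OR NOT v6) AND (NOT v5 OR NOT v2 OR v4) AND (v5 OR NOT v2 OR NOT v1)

True

Suppose v4 = false.
(v8) alone gives v8 = true.
(NOT v2) alone gives v2 = false.
But (v2) is also a unit clause — contradiction.
So every satisfying assignment has v4 = True.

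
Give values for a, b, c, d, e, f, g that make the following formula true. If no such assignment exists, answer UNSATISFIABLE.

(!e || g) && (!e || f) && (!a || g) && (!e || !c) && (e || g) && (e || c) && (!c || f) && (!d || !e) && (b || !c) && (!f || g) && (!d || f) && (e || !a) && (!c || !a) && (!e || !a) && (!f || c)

Suppose e = false.
From the singleton clause (g), g = true.
From the singleton clause (c), c = true.
From the singleton clause (f), f = true.
From the singleton clause (b), b = true.
From the singleton clause (!a), a = false.
No clause remains; d is free.

a: false; b: true; c: true; d: false; e: false; f: true; g: true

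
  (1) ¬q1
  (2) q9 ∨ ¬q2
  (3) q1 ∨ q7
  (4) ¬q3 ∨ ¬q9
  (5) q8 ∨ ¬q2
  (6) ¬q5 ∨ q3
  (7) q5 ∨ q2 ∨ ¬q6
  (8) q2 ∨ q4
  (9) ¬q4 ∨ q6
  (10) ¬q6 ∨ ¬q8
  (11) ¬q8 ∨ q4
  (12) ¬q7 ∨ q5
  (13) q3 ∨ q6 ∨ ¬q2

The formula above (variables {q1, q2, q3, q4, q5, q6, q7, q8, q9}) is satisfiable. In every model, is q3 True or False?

True

Suppose q3 = False.
(¬q1) alone gives q1 = False.
(q7) alone gives q7 = True.
(¬q5) alone gives q5 = False.
But (q5) is also a unit clause — contradiction.
So every satisfying assignment has q3 = True.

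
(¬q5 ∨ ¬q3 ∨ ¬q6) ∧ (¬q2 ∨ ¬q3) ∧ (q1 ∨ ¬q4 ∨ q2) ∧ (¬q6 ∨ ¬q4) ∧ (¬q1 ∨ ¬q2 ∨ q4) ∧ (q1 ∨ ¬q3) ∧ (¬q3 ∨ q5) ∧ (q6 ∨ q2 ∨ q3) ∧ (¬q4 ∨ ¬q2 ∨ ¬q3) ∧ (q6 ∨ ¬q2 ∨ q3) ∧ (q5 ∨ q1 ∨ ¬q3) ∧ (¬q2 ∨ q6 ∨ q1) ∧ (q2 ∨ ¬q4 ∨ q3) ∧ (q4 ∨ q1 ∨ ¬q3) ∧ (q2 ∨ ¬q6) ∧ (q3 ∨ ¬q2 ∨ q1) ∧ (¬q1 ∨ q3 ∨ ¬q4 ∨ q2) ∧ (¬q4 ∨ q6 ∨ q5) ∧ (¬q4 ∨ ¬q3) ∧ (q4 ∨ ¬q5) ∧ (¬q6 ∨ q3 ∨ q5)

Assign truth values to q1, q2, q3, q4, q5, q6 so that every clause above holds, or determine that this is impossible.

Case q2 = False:
From the singleton clause (¬q6), q6 = False.
From the singleton clause (q3), q3 = True.
From the singleton clause (q1), q1 = True.
From the singleton clause (q5), q5 = True.
From the singleton clause (¬q4), q4 = False.
Now (q4) is unsatisfied and unit — conflict.
That branch fails; take q2 = True instead.
From the singleton clause (¬q3), q3 = False.
From the singleton clause (q6), q6 = True.
From the singleton clause (¬q4), q4 = False.
From the singleton clause (¬q1), q1 = False.
Now (q1) is unsatisfied and unit — conflict.
Neither q2 = True nor q2 = False works.

UNSATISFIABLE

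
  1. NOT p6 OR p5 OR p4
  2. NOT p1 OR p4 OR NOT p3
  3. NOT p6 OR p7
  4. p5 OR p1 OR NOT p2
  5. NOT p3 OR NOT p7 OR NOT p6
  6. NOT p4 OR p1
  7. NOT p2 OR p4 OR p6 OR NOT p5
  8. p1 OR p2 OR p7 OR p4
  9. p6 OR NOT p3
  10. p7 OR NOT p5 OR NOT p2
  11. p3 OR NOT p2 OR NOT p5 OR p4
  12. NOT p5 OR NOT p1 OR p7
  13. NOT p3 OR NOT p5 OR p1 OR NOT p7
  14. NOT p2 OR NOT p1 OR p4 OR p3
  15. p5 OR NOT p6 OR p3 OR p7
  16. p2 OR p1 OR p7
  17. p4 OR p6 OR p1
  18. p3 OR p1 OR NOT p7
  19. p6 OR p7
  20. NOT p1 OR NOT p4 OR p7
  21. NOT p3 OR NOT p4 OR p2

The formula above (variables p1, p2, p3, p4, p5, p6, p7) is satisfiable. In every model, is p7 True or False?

True

Suppose p7 = false.
The clause (NOT p6) is unit, so p6 = false.
That conflicts with the unit clause (p6).
So every satisfying assignment has p7 = True.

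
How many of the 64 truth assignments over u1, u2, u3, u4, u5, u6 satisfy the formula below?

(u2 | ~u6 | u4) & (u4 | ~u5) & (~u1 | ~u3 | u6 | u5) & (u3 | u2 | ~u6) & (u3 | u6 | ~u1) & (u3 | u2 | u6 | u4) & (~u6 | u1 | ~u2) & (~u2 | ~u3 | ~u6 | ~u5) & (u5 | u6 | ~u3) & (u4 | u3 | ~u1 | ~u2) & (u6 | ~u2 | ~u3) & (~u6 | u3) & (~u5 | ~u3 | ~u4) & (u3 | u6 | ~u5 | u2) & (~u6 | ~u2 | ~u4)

There are 2^6 = 64 truth assignments over (u1, u2, u3, u4, u5, u6).
Split on u3. With u3 = 1, the clauses containing u3 are satisfied and ~u3 drops from the rest; 3 of the 2^5 = 32 assignments to the other variables satisfy what remains.
With u3 = 0, by the same count on the reduced clause set, 4 assignments work.
(One model: u1=F, u2=F, u3=F, u4=T, u5=F, u6=F.)
Total: 3 + 4 = 7.

7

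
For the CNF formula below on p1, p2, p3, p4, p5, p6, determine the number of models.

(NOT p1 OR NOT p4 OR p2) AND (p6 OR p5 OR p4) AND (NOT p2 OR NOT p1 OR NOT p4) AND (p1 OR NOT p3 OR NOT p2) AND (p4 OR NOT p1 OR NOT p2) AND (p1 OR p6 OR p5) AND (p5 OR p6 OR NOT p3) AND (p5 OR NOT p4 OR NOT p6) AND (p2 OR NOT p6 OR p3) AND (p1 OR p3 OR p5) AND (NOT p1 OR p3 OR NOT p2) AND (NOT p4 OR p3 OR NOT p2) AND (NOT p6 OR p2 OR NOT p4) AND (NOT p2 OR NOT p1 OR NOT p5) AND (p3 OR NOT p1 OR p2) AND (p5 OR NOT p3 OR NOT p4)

There are 2^6 = 64 truth assignments over (p1, p2, p3, p4, p5, p6).
Split on p6. With p6 = true, the clauses containing p6 are satisfied and NOT p6 drops from the rest; 5 of the 2^5 = 32 assignments to the other variables satisfy what remains.
With p6 = false, by the same count on the reduced clause set, 6 assignments work.
Total: 5 + 6 = 11.

11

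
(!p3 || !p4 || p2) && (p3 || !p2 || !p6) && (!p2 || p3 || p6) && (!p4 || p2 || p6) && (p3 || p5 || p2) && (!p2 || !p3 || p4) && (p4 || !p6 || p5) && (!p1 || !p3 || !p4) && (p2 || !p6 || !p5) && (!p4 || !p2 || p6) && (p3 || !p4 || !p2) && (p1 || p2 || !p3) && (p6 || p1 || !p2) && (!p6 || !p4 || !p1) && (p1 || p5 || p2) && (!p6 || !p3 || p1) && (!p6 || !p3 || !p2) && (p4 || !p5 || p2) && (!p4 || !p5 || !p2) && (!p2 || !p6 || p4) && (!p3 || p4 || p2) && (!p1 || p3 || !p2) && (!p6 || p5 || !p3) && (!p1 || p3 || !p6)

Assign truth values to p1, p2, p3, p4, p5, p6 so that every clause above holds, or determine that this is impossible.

UNSATISFIABLE

Case p3 = false:
Case p2 = false:
(p5) alone gives p5 = true.
(!p6) alone gives p6 = false.
(!p4) alone gives p4 = false.
Now (p4) is unsatisfied and unit — conflict.
Backtrack on p2: now try p2 = true.
(!p6) alone gives p6 = false.
Now (p6) is unsatisfied and unit — conflict.
Either choice for p2 ends in contradiction.
Backtrack on p3: now try p3 = true.
Case p4 = false:
(!p2) alone gives p2 = false.
Now (p2) is unsatisfied and unit — conflict.
Backtrack on p4: now try p4 = true.
(p2) alone gives p2 = true.
(!p1) alone gives p1 = false.
(p6) alone gives p6 = true.
Now (!p6) is unsatisfied and unit — conflict.
Either choice for p4 ends in contradiction.
Either choice for p3 ends in contradiction.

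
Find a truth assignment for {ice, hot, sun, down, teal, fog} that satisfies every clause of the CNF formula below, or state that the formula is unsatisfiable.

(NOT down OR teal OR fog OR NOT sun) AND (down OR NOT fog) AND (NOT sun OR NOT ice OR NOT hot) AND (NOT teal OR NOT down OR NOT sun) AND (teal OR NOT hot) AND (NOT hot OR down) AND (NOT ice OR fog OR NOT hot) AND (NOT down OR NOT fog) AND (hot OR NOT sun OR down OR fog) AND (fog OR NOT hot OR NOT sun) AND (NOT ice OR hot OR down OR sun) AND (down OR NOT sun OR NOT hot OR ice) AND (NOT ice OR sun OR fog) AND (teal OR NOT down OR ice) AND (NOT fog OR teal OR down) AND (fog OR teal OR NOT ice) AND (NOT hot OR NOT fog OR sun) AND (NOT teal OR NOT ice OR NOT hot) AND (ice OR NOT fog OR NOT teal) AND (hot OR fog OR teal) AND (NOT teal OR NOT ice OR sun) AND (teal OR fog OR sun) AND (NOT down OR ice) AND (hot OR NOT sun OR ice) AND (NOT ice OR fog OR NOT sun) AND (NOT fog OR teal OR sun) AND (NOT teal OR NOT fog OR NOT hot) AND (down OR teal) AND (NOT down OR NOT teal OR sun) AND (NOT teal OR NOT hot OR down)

ice ↦ false,  hot ↦ false,  sun ↦ false,  down ↦ false,  teal ↦ true,  fog ↦ false

Branch on down: set down = false.
Unit clause (NOT fog) forces fog = false.
Unit clause (NOT hot) forces hot = false.
Unit clause (NOT sun) forces sun = false.
Unit clause (NOT ice) forces ice = false.
Unit clause (teal) forces teal = true.
Every clause now holds.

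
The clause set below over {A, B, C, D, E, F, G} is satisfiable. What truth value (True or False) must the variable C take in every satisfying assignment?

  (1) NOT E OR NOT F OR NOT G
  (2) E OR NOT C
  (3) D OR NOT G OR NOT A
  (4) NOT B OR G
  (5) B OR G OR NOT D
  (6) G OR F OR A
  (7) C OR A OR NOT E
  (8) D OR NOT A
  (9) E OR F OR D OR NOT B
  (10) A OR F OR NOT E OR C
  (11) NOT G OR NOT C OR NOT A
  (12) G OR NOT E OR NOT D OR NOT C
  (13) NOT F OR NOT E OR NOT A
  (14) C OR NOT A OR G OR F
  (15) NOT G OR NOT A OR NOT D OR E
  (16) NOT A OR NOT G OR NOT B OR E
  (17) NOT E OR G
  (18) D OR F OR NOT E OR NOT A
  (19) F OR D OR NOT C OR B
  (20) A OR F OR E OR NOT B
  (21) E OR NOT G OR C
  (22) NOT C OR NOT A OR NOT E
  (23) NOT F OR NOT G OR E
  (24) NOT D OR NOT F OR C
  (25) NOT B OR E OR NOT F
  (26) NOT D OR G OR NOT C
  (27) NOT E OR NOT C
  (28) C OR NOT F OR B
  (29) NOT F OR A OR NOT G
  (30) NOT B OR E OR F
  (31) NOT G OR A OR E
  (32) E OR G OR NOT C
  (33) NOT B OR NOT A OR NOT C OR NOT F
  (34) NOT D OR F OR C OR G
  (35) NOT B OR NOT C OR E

False

Suppose C = true.
Unit clause (E) forces E = true.
Now (NOT E) is unsatisfied and unit — conflict.
So every satisfying assignment has C = False.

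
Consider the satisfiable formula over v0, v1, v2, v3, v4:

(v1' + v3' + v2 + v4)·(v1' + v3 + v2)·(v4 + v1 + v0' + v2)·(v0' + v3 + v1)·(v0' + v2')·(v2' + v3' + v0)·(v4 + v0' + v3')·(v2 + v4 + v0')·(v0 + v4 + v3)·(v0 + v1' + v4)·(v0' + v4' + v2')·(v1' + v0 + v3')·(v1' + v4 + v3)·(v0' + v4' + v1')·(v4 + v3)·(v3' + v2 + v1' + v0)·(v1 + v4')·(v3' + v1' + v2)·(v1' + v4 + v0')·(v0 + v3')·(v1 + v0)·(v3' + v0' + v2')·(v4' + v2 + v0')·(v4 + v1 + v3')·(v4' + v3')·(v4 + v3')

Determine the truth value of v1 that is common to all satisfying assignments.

Suppose v1 = 0.
(v4') alone gives v4 = 0.
(v3) alone gives v3 = 1.
But (v3') is also a unit clause — contradiction.
So every satisfying assignment has v1 = True.

True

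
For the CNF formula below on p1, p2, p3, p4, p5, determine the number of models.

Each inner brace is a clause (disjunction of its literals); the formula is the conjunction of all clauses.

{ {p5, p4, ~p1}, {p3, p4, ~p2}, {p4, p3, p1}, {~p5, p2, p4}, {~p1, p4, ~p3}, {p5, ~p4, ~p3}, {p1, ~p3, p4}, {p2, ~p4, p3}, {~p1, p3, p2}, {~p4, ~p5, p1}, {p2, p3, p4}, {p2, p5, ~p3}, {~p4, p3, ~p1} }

There are 2^5 = 32 truth assignments over (p1, p2, p3, p4, p5).
Split on p3. With p3 = 1, the clauses containing p3 are satisfied and ~p3 drops from the rest; 2 of the 2^4 = 16 assignments to the other variables satisfy what remains.
With p3 = 0, by the same count on the reduced clause set, 1 assignment works.
(One model: p1=F, p2=T, p3=F, p4=T, p5=F.)
Total: 2 + 1 = 3.

3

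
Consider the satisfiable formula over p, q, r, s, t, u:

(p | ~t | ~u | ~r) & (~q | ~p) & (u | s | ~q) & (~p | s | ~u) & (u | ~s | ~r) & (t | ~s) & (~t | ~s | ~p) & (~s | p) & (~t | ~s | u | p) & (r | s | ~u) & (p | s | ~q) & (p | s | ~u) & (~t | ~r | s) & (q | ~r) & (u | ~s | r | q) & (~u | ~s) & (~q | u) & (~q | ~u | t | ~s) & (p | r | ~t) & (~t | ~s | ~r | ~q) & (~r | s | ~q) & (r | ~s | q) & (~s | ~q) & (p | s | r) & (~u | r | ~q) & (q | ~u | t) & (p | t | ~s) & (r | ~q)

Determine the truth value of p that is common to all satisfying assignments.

Suppose p = 0.
The clause (~s) is unit, so s = 0.
The clause (~q) is unit, so q = 0.
The clause (~u) is unit, so u = 0.
The clause (~r) is unit, so r = 0.
But (r) is also a unit clause — contradiction.
So every satisfying assignment has p = True.

True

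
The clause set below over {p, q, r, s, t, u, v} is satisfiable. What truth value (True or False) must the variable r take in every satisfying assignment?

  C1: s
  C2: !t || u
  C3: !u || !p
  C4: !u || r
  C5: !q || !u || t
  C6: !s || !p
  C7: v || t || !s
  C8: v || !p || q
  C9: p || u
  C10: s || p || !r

True

Suppose r = false.
From the singleton clause (s), s = true.
From the singleton clause (!u), u = false.
From the singleton clause (!t), t = false.
From the singleton clause (!p), p = false.
But (p) is also a unit clause — contradiction.
So every satisfying assignment has r = True.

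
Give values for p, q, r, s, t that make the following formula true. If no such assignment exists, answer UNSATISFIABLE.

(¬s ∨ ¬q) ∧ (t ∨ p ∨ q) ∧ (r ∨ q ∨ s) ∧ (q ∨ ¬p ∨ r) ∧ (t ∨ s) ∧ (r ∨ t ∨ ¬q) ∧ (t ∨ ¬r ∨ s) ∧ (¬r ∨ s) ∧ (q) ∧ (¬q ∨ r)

UNSATISFIABLE

(q) alone gives q = True.
(¬s) alone gives s = False.
(t) alone gives t = True.
(¬r) alone gives r = False.
Now (r) is unsatisfied and unit — conflict.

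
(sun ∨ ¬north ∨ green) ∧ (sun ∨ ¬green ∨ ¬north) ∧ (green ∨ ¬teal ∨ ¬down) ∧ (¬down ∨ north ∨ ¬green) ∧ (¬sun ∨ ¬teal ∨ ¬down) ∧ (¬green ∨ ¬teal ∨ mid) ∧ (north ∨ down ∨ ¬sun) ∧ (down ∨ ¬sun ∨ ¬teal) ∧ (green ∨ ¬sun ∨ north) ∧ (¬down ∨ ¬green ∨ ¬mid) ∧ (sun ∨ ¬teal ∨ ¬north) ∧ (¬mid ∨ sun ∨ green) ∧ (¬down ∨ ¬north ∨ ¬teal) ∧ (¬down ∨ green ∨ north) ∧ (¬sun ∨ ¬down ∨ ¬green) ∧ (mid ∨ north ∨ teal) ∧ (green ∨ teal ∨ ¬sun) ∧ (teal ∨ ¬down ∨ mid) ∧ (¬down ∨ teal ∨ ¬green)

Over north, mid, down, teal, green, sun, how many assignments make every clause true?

5

There are 2^6 = 64 truth assignments over (north, mid, down, teal, green, sun).
Split on sun. With sun = True, the clauses containing sun are satisfied and ¬sun drops from the rest; 2 of the 2^5 = 32 assignments to the other variables satisfy what remains.
With sun = False, by the same count on the reduced clause set, 3 assignments work.
(One model: north=F, mid=F, down=F, teal=T, green=F, sun=F.)
Total: 2 + 3 = 5.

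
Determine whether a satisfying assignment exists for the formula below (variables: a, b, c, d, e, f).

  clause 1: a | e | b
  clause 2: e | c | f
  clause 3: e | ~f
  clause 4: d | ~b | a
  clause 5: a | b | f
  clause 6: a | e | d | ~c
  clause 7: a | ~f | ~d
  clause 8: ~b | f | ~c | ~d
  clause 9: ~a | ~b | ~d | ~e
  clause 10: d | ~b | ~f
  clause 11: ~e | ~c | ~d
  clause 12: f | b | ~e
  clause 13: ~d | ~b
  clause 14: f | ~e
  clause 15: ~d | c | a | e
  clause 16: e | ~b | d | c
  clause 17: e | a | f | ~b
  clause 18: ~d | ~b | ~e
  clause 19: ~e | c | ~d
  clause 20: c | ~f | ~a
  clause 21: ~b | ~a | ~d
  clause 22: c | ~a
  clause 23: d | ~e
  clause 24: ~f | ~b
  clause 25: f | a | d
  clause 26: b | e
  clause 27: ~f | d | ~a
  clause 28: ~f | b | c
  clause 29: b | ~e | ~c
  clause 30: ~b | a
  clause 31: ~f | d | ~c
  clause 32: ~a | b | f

Yes

Suppose e = 0.
The clause (~f) is unit, so f = 0.
The clause (c) is unit, so c = 1.
The clause (b) is unit, so b = 1.
The clause (~d) is unit, so d = 0.
The clause (a) is unit, so a = 1.
Every clause now holds.
A satisfying assignment: a: 1; b: 1; c: 1; d: 0; e: 0; f: 0.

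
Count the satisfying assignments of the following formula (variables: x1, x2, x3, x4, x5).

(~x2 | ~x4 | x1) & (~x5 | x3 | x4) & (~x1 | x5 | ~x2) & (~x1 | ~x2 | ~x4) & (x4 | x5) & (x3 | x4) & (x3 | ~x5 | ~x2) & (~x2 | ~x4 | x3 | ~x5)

12

There are 2^5 = 32 truth assignments over (x1, x2, x3, x4, x5).
Split on x5. With x5 = 1, the clauses containing x5 are satisfied and ~x5 drops from the rest; 8 of the 2^4 = 16 assignments to the other variables satisfy what remains.
With x5 = 0, by the same count on the reduced clause set, 4 assignments work.
Total: 8 + 4 = 12.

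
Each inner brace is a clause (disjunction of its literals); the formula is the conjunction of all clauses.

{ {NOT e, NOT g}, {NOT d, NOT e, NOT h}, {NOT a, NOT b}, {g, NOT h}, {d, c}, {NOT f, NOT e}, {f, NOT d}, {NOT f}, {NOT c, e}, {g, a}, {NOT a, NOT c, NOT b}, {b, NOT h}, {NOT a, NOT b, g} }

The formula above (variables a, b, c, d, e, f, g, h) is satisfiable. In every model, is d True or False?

False

Suppose d = true.
From the singleton clause (f), f = true.
That conflicts with the unit clause (NOT f).
So every satisfying assignment has d = False.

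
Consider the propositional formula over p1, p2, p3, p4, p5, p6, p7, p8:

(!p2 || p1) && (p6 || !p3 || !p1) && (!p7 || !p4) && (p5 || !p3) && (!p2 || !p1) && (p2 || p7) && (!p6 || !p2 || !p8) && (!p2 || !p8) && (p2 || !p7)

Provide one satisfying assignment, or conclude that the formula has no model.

UNSATISFIABLE

Case p2 = false:
From the singleton clause (p7), p7 = true.
Now (!p7) is unsatisfied and unit — conflict.
Backtrack on p2: now try p2 = true.
From the singleton clause (p1), p1 = true.
Now (!p1) is unsatisfied and unit — conflict.
Either choice for p2 ends in contradiction.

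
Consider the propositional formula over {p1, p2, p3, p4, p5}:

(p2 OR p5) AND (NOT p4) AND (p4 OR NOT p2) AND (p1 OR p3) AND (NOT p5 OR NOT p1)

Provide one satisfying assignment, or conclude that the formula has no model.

(NOT p4) alone gives p4 = false.
(NOT p2) alone gives p2 = false.
(p5) alone gives p5 = true.
(NOT p1) alone gives p1 = false.
(p3) alone gives p3 = true.
All clauses are satisfied.

p1=false; p2=false; p3=true; p4=false; p5=true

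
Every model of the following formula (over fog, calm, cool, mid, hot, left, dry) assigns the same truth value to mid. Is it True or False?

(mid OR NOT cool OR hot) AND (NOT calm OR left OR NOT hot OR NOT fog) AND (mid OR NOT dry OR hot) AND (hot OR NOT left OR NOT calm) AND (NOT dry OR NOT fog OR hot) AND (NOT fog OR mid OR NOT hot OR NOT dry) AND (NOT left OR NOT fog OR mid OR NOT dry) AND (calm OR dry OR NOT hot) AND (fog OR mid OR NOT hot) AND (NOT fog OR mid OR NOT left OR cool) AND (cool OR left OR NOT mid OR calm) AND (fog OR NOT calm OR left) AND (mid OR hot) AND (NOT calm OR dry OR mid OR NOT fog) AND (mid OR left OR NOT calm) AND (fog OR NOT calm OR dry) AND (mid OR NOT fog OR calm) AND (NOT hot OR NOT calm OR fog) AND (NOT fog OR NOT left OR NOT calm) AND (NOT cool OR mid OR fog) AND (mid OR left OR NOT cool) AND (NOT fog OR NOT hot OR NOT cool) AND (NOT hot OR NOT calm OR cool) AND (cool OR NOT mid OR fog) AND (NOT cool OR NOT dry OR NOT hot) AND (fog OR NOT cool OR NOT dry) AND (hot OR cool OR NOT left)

True

Suppose mid = false.
From the singleton clause (hot), hot = true.
From the singleton clause (fog), fog = true.
From the singleton clause (NOT dry), dry = false.
From the singleton clause (calm), calm = true.
That conflicts with the unit clause (NOT calm).
So every satisfying assignment has mid = True.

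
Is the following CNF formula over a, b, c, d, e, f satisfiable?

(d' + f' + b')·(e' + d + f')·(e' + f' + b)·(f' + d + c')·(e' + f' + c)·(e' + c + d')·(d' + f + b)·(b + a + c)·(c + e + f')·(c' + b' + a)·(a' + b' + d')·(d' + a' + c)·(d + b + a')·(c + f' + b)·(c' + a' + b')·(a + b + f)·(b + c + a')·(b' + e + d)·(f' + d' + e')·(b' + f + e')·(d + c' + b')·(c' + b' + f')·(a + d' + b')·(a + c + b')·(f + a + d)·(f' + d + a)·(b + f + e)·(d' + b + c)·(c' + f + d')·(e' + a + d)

Suppose d = 1.
Suppose f = 1.
Unit clause (b') forces b = 0.
Unit clause (e') forces e = 0.
Unit clause (c) forces c = 1.
Every clause is now satisfied; a is unconstrained.
A satisfying assignment: a ↦ 0; b ↦ 0; c ↦ 1; d ↦ 1; e ↦ 0; f ↦ 1.

Yes, satisfiable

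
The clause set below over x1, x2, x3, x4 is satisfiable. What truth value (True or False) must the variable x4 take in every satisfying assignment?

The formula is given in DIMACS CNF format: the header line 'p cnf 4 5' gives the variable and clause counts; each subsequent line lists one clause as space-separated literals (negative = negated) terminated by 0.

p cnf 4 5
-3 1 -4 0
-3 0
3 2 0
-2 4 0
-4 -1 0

True

Suppose x4 = False.
Unit clause (¬x3) forces x3 = False.
Unit clause (x2) forces x2 = True.
That conflicts with the unit clause (¬x2).
So every satisfying assignment has x4 = True.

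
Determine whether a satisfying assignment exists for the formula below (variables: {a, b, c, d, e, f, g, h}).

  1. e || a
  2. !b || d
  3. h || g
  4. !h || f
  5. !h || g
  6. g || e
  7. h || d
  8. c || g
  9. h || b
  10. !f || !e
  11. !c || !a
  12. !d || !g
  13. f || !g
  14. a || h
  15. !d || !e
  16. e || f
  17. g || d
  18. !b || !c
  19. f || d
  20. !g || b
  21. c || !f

Unsatisfiable

Branch on e: set e = true.
From the singleton clause (!f), f = false.
From the singleton clause (!h), h = false.
From the singleton clause (g), g = true.
But (!g) is also a unit clause — contradiction.
Backtrack on e: now try e = false.
From the singleton clause (a), a = true.
From the singleton clause (g), g = true.
From the singleton clause (!c), c = false.
From the singleton clause (!d), d = false.
From the singleton clause (!b), b = false.
But (b) is also a unit clause — contradiction.
Either choice for e ends in contradiction.
No assignment satisfies every clause.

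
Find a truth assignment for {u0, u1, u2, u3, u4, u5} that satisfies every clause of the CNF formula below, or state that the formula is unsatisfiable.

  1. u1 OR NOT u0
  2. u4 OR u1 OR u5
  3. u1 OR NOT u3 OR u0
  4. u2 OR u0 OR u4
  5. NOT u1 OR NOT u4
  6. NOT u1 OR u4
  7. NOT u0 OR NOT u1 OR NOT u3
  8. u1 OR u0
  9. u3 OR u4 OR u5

UNSATISFIABLE

Suppose u1 = true.
(NOT u4) alone gives u4 = false.
Now (u4) is unsatisfied and unit — conflict.
So u1 must be the other value — set u1 = false.
(NOT u0) alone gives u0 = false.
Now (u0) is unsatisfied and unit — conflict.
Either choice for u1 ends in contradiction.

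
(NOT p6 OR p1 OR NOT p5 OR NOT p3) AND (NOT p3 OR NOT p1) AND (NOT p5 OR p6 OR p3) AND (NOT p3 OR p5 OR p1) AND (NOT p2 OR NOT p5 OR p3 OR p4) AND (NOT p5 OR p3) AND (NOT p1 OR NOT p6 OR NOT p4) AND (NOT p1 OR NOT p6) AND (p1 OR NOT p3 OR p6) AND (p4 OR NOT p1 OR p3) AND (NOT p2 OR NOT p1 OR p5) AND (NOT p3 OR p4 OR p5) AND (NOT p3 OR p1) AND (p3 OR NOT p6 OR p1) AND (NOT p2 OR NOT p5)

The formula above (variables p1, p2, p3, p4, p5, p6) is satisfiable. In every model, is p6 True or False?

Suppose p6 = true.
(NOT p1) alone gives p1 = false.
(NOT p3) alone gives p3 = false.
But (p3) is also a unit clause — contradiction.
So every satisfying assignment has p6 = False.

False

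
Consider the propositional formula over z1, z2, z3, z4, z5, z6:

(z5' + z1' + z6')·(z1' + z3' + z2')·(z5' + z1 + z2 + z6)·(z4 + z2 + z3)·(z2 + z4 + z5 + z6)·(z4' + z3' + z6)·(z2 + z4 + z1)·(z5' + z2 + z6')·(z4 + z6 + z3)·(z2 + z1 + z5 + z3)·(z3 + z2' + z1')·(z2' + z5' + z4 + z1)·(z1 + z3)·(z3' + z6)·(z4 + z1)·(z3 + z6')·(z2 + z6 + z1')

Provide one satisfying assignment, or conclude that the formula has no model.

Branch on z1: set z1 = 0.
Unit clause (z3) forces z3 = 1.
Unit clause (z6) forces z6 = 1.
Unit clause (z4) forces z4 = 1.
Branch on z5: set z5 = 0.
Every clause is now satisfied; z2 is unconstrained.

z1: 0,  z2: 1,  z3: 1,  z4: 1,  z5: 0,  z6: 1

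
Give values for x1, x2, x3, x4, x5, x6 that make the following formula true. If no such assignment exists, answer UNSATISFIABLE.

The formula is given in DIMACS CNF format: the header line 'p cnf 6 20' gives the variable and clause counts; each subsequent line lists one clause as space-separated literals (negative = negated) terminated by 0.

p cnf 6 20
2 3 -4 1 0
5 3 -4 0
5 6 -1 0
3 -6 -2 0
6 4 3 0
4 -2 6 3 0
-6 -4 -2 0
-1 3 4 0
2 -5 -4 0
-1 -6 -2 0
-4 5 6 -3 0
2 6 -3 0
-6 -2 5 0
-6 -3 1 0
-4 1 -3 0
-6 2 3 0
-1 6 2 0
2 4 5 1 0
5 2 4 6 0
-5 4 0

Try x5 = False.
Try x3 = True.
Try x6 = True.
Unit clause (¬x2) forces x2 = False.
Unit clause (x1) forces x1 = True.
Every clause is now satisfied; x4 is unconstrained.

x1 ↦ True; x2 ↦ False; x3 ↦ True; x4 ↦ False; x5 ↦ False; x6 ↦ True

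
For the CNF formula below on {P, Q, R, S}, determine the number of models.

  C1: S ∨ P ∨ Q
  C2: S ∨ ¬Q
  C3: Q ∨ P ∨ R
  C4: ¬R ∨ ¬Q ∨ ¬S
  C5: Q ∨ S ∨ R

6

There are 2^4 = 16 truth assignments over (P, Q, R, S).
Check each against the 5 clauses (columns in the order P, Q, R, S):
  F F F F  ✗ fails (S ∨ P ∨ Q)
  F F F T  ✗ fails (Q ∨ P ∨ R)
  F F T F  ✗ fails (S ∨ P ∨ Q)
  F F T T  ✓ satisfies all
  F T F F  ✗ fails (S ∨ ¬Q)
  F T F T  ✓ satisfies all
  F T T F  ✗ fails (S ∨ ¬Q)
  F T T T  ✗ fails (¬R ∨ ¬Q ∨ ¬S)
  T F F F  ✗ fails (Q ∨ S ∨ R)
  T F F T  ✓ satisfies all
  T F T F  ✓ satisfies all
  T F T T  ✓ satisfies all
  T T F F  ✗ fails (S ∨ ¬Q)
  T T F T  ✓ satisfies all
  T T T F  ✗ fails (S ∨ ¬Q)
  T T T T  ✗ fails (¬R ∨ ¬Q ∨ ¬S)
6 of the 16 rows are models.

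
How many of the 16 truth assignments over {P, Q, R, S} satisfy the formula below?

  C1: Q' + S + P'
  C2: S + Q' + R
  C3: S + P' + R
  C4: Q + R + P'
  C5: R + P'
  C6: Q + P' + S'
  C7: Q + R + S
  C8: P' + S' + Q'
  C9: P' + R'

There are 2^4 = 16 truth assignments over (P, Q, R, S).
Check each against the 9 clauses (columns in the order P, Q, R, S):
  F F F F  ✗ fails (Q + R + S)
  F F F T  ✓ satisfies all
  F F T F  ✓ satisfies all
  F F T T  ✓ satisfies all
  F T F F  ✗ fails (S + Q' + R)
  F T F T  ✓ satisfies all
  F T T F  ✓ satisfies all
  F T T T  ✓ satisfies all
  T F F F  ✗ fails (S + P' + R)
  T F F T  ✗ fails (Q + R + P')
  T F T F  ✗ fails (P' + R')
  T F T T  ✗ fails (Q + P' + S')
  T T F F  ✗ fails (Q' + S + P')
  T T F T  ✗ fails (R + P')
  T T T F  ✗ fails (Q' + S + P')
  T T T T  ✗ fails (P' + S' + Q')
6 of the 16 rows are models.

6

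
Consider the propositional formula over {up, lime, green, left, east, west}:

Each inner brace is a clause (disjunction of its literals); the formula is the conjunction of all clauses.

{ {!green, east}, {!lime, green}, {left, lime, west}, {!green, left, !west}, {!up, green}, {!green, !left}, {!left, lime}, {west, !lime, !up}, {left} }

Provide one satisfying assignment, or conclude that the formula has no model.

UNSATISFIABLE

(left) alone gives left = true.
(!green) alone gives green = false.
(!lime) alone gives lime = false.
Now (lime) is unsatisfied and unit — conflict.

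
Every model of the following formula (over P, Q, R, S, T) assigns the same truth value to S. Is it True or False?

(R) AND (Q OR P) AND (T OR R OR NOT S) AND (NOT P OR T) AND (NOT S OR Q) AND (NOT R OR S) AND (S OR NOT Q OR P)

True

Suppose S = false.
From the singleton clause (R), R = true.
That conflicts with the unit clause (NOT R).
So every satisfying assignment has S = True.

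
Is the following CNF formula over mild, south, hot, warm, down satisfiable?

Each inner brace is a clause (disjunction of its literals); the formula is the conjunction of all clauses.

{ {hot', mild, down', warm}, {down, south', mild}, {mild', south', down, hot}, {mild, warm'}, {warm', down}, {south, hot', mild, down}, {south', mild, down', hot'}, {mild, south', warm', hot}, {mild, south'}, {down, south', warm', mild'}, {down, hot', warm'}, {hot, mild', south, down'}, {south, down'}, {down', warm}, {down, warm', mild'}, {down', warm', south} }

Yes

Suppose mild = 0.
(warm') alone gives warm = 0.
(south') alone gives south = 0.
(down') alone gives down = 0.
(hot') alone gives hot = 0.
All clauses are satisfied.
A satisfying assignment: mild ↦ 0,  south ↦ 0,  hot ↦ 0,  warm ↦ 0,  down ↦ 0.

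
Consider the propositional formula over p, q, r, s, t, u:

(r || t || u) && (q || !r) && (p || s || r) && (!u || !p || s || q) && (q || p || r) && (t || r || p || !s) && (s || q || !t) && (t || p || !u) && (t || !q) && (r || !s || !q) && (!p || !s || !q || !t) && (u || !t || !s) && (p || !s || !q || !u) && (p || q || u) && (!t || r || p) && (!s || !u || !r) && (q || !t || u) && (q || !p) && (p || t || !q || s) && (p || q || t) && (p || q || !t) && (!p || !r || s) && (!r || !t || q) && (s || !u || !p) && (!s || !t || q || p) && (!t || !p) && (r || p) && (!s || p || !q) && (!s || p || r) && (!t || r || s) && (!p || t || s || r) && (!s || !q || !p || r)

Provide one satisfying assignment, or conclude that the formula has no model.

Try q = true.
Unit clause (t) forces t = true.
Unit clause (!p) forces p = false.
Unit clause (r) forces r = true.
Unit clause (!s) forces s = false.
No clause remains; u is free.

p=false; q=true; r=true; s=false; t=true; u=true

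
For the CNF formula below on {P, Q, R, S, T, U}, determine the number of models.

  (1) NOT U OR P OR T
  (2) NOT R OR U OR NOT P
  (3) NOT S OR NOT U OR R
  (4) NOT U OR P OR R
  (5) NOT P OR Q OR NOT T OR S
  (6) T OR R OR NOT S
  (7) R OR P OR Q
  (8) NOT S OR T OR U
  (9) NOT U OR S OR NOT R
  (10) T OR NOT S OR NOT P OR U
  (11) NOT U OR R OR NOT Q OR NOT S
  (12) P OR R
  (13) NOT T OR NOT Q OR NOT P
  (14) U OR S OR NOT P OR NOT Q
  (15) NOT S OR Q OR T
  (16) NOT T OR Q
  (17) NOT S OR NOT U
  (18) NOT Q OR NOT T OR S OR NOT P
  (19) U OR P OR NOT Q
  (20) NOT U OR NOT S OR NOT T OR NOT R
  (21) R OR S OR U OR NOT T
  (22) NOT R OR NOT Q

There are 2^6 = 64 truth assignments over (P, Q, R, S, T, U).
Split on U. With U = true, the clauses containing U are satisfied and NOT U drops from the rest; 2 of the 2^5 = 32 assignments to the other variables satisfy what remains.
With U = false, by the same count on the reduced clause set, 2 assignments work.
Total: 2 + 2 = 4.

4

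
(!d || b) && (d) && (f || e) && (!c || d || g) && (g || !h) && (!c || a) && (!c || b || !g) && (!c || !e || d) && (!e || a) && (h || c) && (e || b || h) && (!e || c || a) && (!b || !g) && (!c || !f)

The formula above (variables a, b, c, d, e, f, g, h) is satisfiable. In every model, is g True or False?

False

Suppose g = true.
(d) alone gives d = true.
(b) alone gives b = true.
That conflicts with the unit clause (!b).
So every satisfying assignment has g = False.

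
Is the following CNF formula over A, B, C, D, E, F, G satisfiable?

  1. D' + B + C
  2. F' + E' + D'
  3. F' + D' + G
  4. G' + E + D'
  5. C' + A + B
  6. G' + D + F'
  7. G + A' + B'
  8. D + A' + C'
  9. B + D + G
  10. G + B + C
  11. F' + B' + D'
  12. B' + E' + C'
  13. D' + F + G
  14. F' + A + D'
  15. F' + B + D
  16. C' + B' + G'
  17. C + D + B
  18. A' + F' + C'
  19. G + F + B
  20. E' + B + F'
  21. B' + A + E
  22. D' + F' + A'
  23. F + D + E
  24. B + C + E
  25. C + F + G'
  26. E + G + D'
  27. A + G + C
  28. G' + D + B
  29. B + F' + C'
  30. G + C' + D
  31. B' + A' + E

Satisfiable

Case D = 1:
Case B = 0:
The clause (C) is unit, so C = 1.
The clause (A) is unit, so A = 1.
The clause (F') is unit, so F = 0.
The clause (G) is unit, so G = 1.
The clause (E) is unit, so E = 1.
This assignment satisfies each clause.
A satisfying assignment: A ↦ 1,  B ↦ 0,  C ↦ 1,  D ↦ 1,  E ↦ 1,  F ↦ 0,  G ↦ 1.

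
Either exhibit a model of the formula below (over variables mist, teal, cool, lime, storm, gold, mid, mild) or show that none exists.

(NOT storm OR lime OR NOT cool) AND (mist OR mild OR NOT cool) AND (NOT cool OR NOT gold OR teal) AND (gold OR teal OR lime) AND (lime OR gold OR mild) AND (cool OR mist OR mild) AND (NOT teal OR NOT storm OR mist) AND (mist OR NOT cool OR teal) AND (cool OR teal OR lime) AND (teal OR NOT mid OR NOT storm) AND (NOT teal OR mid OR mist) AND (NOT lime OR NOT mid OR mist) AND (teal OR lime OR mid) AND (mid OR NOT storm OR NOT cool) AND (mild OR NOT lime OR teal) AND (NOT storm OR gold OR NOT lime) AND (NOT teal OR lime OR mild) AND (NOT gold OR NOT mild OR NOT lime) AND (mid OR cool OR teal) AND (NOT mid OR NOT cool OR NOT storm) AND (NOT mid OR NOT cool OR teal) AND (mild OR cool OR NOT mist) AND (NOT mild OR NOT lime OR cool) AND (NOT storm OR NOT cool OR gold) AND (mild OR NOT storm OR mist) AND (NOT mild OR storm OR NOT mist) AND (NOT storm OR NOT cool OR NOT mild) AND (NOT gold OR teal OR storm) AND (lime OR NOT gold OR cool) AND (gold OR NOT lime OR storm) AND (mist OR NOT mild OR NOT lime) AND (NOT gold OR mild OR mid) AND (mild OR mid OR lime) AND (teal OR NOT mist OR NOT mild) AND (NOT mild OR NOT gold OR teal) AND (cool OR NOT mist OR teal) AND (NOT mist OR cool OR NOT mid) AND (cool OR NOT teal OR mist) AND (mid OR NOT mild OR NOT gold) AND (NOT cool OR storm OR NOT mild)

Suppose storm = false.
Suppose mild = false.
Suppose mist = true.
The clause (cool) is unit, so cool = true.
Suppose gold = true.
The clause (teal) is unit, so teal = true.
The clause (lime) is unit, so lime = true.
The clause (mid) is unit, so mid = true.
This assignment satisfies each clause.

mist: true,  teal: true,  cool: true,  lime: true,  storm: false,  gold: true,  mid: true,  mild: false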